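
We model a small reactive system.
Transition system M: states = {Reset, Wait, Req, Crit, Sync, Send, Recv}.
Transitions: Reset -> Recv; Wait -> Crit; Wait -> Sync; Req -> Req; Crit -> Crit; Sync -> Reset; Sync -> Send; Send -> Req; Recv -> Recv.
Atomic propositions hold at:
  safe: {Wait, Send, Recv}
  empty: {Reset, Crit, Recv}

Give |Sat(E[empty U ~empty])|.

4

Sat(~empty) = {Wait, Req, Sync, Send}
E[empty U ~empty]: least fixpoint, start Z0 = Sat(~empty) = {Wait, Req, Sync, Send}, add states in Sat(empty) with some successor in Z. Already a fixed point.
Sat(E[empty U ~empty]) = {Wait, Req, Sync, Send}
|Sat(E[empty U ~empty])| = |{Wait, Req, Sync, Send}| = 4.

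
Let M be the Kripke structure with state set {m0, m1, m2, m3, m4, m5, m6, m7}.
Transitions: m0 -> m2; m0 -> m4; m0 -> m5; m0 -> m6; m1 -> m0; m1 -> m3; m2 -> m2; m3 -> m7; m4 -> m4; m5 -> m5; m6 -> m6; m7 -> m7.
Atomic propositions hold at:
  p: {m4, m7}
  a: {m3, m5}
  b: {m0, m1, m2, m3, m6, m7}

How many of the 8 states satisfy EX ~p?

Sat(~p) = {m0, m1, m2, m3, m5, m6}
Sat(EX ~p) = {s : some successor in {m0, m1, m2, m3, m5, m6}} = {m0, m1, m2, m5, m6}
|Sat(EX ~p)| = |{m0, m1, m2, m5, m6}| = 5.

5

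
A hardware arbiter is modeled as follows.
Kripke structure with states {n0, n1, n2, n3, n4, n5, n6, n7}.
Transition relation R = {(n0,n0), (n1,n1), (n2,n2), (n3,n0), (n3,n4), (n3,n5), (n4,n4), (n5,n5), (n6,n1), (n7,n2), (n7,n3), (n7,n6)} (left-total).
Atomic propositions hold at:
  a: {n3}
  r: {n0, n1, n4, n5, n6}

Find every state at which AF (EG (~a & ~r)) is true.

Sat(~a) = {n0, n1, n2, n4, n5, n6, n7}
Sat(~r) = {n2, n3, n7}
Sat(~a & ~r) = {n2, n7}
EG (~a & ~r): greatest fixpoint, start Z0 = {n2, n7}, keep only states in Sat with some successor in Z. Already a fixed point.
Sat(EG (~a & ~r)) = {n2, n7}
AF (EG (~a & ~r)): least fixpoint, start Z0 = {n2, n7}, add states with every successor in Z. Already a fixed point.
Sat(AF (EG (~a & ~r))) = {n2, n7}

{n2, n7}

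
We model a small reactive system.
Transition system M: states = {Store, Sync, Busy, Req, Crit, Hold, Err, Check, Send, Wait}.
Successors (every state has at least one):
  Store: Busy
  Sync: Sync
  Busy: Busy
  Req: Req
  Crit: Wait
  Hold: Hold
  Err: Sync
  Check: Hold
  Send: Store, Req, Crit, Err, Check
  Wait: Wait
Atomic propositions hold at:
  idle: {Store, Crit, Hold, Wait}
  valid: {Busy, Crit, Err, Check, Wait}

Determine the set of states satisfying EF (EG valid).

{Store, Busy, Crit, Send, Wait}

EG valid: greatest fixpoint, start Z0 = {Busy, Crit, Err, Check, Wait}, keep only states in Sat with some successor in Z. Z1 = {Busy, Crit, Wait}; fixed.
Sat(EG valid) = {Busy, Crit, Wait}
EF (EG valid): least fixpoint, start Z0 = {Busy, Crit, Wait}, add states with some successor in Z. Z1 = {Store, Busy, Crit, Send, Wait}; fixed.
Sat(EF (EG valid)) = {Store, Busy, Crit, Send, Wait}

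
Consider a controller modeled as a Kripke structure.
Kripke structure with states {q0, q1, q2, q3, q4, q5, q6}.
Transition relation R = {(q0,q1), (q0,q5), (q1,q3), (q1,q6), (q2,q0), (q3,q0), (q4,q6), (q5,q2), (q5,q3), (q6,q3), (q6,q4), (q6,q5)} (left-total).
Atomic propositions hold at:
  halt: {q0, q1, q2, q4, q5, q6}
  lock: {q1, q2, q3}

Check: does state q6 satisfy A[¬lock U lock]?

No

Sat(¬lock) = {q0, q4, q5, q6}
A[¬lock U lock]: least fixpoint, start Z0 = Sat(lock) = {q1, q2, q3}, add states in Sat(¬lock) with every successor in Z. Z1 = {q1, q2, q3, q5}; Z2 = {q0, q1, q2, q3, q5}; fixed.
Sat(A[¬lock U lock]) = {q0, q1, q2, q3, q5}
q6 ∉ Sat(A[¬lock U lock]) = {q0, q1, q2, q3, q5}, so the formula does not hold at q6.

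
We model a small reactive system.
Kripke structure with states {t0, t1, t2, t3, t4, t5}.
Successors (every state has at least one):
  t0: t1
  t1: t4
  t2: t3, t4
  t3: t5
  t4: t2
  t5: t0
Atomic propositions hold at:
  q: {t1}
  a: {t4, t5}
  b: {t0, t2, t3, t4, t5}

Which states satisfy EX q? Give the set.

{t0}

Sat(EX q) = {s : some successor in {t1}} = {t0}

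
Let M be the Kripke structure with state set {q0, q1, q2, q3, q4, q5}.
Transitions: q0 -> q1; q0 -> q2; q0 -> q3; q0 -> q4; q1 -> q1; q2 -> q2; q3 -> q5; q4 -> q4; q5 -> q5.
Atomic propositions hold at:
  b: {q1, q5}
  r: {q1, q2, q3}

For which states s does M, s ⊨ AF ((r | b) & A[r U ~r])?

{q3, q5}

Sat(r | b) = {q1, q2, q3, q5}
Sat(~r) = {q0, q4, q5}
A[r U ~r]: least fixpoint, start Z0 = Sat(~r) = {q0, q4, q5}, add states in Sat(r) with every successor in Z. Z1 = {q0, q3, q4, q5}; fixed.
Sat(A[r U ~r]) = {q0, q3, q4, q5}
Sat((r | b) & A[r U ~r]) = {q3, q5}
AF ((r | b) & A[r U ~r]): least fixpoint, start Z0 = {q3, q5}, add states with every successor in Z. Already a fixed point.
Sat(AF ((r | b) & A[r U ~r])) = {q3, q5}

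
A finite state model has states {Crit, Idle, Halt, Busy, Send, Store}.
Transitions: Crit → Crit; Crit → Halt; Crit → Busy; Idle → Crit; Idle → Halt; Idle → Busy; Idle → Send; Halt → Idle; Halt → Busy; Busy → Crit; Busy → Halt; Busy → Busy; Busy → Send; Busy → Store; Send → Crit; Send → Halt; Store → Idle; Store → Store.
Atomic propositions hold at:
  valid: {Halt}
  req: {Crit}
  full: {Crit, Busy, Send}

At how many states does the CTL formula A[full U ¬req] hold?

5

Sat(¬req) = {Idle, Halt, Busy, Send, Store}
A[full U ¬req]: least fixpoint, start Z0 = Sat(¬req) = {Idle, Halt, Busy, Send, Store}, add states in Sat(full) with every successor in Z. Already a fixed point.
Sat(A[full U ¬req]) = {Idle, Halt, Busy, Send, Store}
|Sat(A[full U ¬req])| = |{Idle, Halt, Busy, Send, Store}| = 5.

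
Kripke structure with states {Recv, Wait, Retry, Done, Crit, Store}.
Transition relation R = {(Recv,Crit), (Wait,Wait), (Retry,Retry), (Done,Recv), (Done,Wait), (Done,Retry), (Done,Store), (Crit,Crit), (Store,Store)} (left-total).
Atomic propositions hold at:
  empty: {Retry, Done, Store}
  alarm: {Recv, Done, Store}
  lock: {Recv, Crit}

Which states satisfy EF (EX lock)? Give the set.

{Recv, Done, Crit}

Sat(EX lock) = {s : some successor in {Recv, Crit}} = {Recv, Done, Crit}
EF (EX lock): least fixpoint, start Z0 = {Recv, Done, Crit}, add states with some successor in Z. Already a fixed point.
Sat(EF (EX lock)) = {Recv, Done, Crit}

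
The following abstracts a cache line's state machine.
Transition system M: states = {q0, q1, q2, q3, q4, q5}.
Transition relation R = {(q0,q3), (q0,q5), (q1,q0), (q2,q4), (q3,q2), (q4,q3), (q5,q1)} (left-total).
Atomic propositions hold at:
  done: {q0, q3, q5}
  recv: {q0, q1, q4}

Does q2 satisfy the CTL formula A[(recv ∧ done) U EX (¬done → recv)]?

Sat(recv ∧ done) = {q0}
Sat(¬done) = {q1, q2, q4}
Sat(¬done → recv) = {q0, q1, q3, q4, q5}
Sat(EX (¬done → recv)) = {s : some successor in {q0, q1, q3, q4, q5}} = {q0, q1, q2, q4, q5}
A[(recv ∧ done) U EX (¬done → recv)]: least fixpoint, start Z0 = Sat(EX (¬done → recv)) = {q0, q1, q2, q4, q5}, add states in Sat(recv ∧ done) with every successor in Z. Already a fixed point.
Sat(A[(recv ∧ done) U EX (¬done → recv)]) = {q0, q1, q2, q4, q5}
q2 ∈ Sat(A[(recv ∧ done) U EX (¬done → recv)]) = {q0, q1, q2, q4, q5}, so the formula holds at q2.

Yes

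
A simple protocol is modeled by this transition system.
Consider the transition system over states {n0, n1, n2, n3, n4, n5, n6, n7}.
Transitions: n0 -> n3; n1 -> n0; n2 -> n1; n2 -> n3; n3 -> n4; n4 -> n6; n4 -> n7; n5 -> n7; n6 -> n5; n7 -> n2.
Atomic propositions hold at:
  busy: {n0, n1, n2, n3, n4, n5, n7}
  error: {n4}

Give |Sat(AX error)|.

1

Sat(AX error) = {s : every successor in {n4}} = {n3}
|Sat(AX error)| = |{n3}| = 1.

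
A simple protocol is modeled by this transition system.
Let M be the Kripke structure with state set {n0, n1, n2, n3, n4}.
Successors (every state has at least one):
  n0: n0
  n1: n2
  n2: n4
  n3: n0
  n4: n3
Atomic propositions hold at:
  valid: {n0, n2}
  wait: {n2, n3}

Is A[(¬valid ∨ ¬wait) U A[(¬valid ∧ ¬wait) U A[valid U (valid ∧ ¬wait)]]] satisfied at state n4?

Yes

Sat(¬valid) = {n1, n3, n4}
Sat(¬wait) = {n0, n1, n4}
Sat(¬valid ∨ ¬wait) = {n0, n1, n3, n4}
Sat(¬valid ∧ ¬wait) = {n1, n4}
Sat(valid ∧ ¬wait) = {n0}
A[valid U (valid ∧ ¬wait)]: least fixpoint, start Z0 = Sat((valid ∧ ¬wait)) = {n0}, add states in Sat(valid) with every successor in Z. Already a fixed point.
Sat(A[valid U (valid ∧ ¬wait)]) = {n0}
A[(¬valid ∧ ¬wait) U A[valid U (valid ∧ ¬wait)]]: least fixpoint, start Z0 = Sat(A[valid U (valid ∧ ¬wait)]) = {n0}, add states in Sat(¬valid ∧ ¬wait) with every successor in Z. Already a fixed point.
Sat(A[(¬valid ∧ ¬wait) U A[valid U (valid ∧ ¬wait)]]) = {n0}
A[(¬valid ∨ ¬wait) U A[(¬valid ∧ ¬wait) U A[valid U (valid ∧ ¬wait)]]]: least fixpoint, start Z0 = Sat(A[(¬valid ∧ ¬wait) U A[valid U (valid ∧ ¬wait)]]) = {n0}, add states in Sat(¬valid ∨ ¬wait) with every successor in Z. Z1 = {n0, n3}; Z2 = {n0, n3, n4}; fixed.
Sat(A[(¬valid ∨ ¬wait) U A[(¬valid ∧ ¬wait) U A[valid U (valid ∧ ¬wait)]]]) = {n0, n3, n4}
n4 ∈ Sat(A[(¬valid ∨ ¬wait) U A[(¬valid ∧ ¬wait) U A[valid U (valid ∧ ¬wait)]]]) = {n0, n3, n4}, so the formula holds at n4.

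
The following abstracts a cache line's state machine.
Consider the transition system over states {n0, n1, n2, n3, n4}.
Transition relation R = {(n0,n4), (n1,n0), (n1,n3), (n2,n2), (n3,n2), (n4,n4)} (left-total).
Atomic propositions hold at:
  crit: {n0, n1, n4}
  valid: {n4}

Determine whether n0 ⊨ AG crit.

Yes

AG crit: greatest fixpoint, start Z0 = {n0, n1, n4}, keep only states in Sat with every successor in Z. Z1 = {n0, n4}; fixed.
Sat(AG crit) = {n0, n4}
n0 ∈ Sat(AG crit) = {n0, n4}, so the formula holds at n0.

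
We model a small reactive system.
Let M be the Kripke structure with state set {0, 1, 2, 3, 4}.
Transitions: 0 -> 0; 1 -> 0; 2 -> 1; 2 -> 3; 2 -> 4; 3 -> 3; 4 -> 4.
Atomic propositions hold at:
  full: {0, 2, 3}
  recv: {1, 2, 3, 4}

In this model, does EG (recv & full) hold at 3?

Sat(recv & full) = {2, 3}
EG (recv & full): greatest fixpoint, start Z0 = {2, 3}, keep only states in Sat with some successor in Z. Already a fixed point.
Sat(EG (recv & full)) = {2, 3}
3 ∈ Sat(EG (recv & full)) = {2, 3}, so the formula holds at 3.

Yes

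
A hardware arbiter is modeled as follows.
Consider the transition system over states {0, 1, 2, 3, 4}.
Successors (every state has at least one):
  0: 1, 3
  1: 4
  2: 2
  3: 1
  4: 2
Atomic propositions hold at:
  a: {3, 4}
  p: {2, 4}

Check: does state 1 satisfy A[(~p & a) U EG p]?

No

Sat(~p) = {0, 1, 3}
Sat(~p & a) = {3}
EG p: greatest fixpoint, start Z0 = {2, 4}, keep only states in Sat with some successor in Z. Already a fixed point.
Sat(EG p) = {2, 4}
A[(~p & a) U EG p]: least fixpoint, start Z0 = Sat(EG p) = {2, 4}, add states in Sat(~p & a) with every successor in Z. Already a fixed point.
Sat(A[(~p & a) U EG p]) = {2, 4}
1 ∉ Sat(A[(~p & a) U EG p]) = {2, 4}, so the formula does not hold at 1.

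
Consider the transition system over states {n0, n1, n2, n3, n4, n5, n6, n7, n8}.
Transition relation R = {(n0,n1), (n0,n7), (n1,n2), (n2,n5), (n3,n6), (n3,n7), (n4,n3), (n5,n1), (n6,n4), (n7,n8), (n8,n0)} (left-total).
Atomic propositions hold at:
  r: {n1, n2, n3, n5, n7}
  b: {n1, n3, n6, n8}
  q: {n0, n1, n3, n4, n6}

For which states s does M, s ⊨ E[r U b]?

{n1, n2, n3, n5, n6, n7, n8}

E[r U b]: least fixpoint, start Z0 = Sat(b) = {n1, n3, n6, n8}, add states in Sat(r) with some successor in Z. Z1 = {n1, n3, n5, n6, n7, n8}; Z2 = {n1, n2, n3, n5, n6, n7, n8}; fixed.
Sat(E[r U b]) = {n1, n2, n3, n5, n6, n7, n8}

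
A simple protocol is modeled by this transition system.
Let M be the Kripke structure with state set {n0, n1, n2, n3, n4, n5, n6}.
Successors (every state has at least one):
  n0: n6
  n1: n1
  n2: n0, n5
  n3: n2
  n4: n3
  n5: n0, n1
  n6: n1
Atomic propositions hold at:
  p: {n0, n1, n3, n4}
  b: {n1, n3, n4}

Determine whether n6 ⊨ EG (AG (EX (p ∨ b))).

Yes

Sat(p ∨ b) = {n0, n1, n3, n4}
Sat(EX (p ∨ b)) = {s : some successor in {n0, n1, n3, n4}} = {n1, n2, n4, n5, n6}
AG (EX (p ∨ b)): greatest fixpoint, start Z0 = {n1, n2, n4, n5, n6}, keep only states in Sat with every successor in Z. Z1 = {n1, n6}; fixed.
Sat(AG (EX (p ∨ b))) = {n1, n6}
EG (AG (EX (p ∨ b))): greatest fixpoint, start Z0 = {n1, n6}, keep only states in Sat with some successor in Z. Already a fixed point.
Sat(EG (AG (EX (p ∨ b)))) = {n1, n6}
n6 ∈ Sat(EG (AG (EX (p ∨ b)))) = {n1, n6}, so the formula holds at n6.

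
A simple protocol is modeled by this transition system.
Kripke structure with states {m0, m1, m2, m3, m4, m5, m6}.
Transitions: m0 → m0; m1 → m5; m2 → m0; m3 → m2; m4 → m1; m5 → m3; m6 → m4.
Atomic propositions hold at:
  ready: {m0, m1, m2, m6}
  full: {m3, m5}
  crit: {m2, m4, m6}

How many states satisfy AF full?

AF full: least fixpoint, start Z0 = {m3, m5}, add states with every successor in Z. Z1 = {m1, m3, m5}; Z2 = {m1, m3, m4, m5}; Z3 = {m1, m3, m4, m5, m6}; fixed.
Sat(AF full) = {m1, m3, m4, m5, m6}
|Sat(AF full)| = |{m1, m3, m4, m5, m6}| = 5.

5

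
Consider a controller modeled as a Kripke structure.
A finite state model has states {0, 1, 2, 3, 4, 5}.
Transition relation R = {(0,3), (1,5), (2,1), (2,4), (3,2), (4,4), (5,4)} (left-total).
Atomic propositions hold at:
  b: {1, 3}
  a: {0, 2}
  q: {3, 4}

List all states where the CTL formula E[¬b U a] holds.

{0, 2}

Sat(¬b) = {0, 2, 4, 5}
E[¬b U a]: least fixpoint, start Z0 = Sat(a) = {0, 2}, add states in Sat(¬b) with some successor in Z. Already a fixed point.
Sat(E[¬b U a]) = {0, 2}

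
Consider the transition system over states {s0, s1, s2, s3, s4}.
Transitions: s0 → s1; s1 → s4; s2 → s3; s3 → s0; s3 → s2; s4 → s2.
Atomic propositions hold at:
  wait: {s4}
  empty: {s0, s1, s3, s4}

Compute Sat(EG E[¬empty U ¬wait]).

{s2, s3}

Sat(¬empty) = {s2}
Sat(¬wait) = {s0, s1, s2, s3}
E[¬empty U ¬wait]: least fixpoint, start Z0 = Sat(¬wait) = {s0, s1, s2, s3}, add states in Sat(¬empty) with some successor in Z. Already a fixed point.
Sat(E[¬empty U ¬wait]) = {s0, s1, s2, s3}
EG E[¬empty U ¬wait]: greatest fixpoint, start Z0 = {s0, s1, s2, s3}, keep only states in Sat with some successor in Z. Z1 = {s0, s2, s3}; Z2 = {s2, s3}; fixed.
Sat(EG E[¬empty U ¬wait]) = {s2, s3}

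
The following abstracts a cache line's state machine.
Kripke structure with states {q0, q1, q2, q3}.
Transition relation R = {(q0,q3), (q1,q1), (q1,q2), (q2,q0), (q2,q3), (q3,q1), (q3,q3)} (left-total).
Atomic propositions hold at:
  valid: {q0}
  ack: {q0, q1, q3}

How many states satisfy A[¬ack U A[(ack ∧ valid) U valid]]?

1

Sat(¬ack) = {q2}
Sat(ack ∧ valid) = {q0}
A[(ack ∧ valid) U valid]: least fixpoint, start Z0 = Sat(valid) = {q0}, add states in Sat(ack ∧ valid) with every successor in Z. Already a fixed point.
Sat(A[(ack ∧ valid) U valid]) = {q0}
A[¬ack U A[(ack ∧ valid) U valid]]: least fixpoint, start Z0 = Sat(A[(ack ∧ valid) U valid]) = {q0}, add states in Sat(¬ack) with every successor in Z. Already a fixed point.
Sat(A[¬ack U A[(ack ∧ valid) U valid]]) = {q0}
|Sat(A[¬ack U A[(ack ∧ valid) U valid]])| = |{q0}| = 1.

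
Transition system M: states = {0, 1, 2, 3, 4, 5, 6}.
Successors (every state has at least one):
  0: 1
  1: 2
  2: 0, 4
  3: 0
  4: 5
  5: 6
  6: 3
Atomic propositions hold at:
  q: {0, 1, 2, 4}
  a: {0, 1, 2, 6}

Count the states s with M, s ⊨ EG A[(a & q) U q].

Sat(a & q) = {0, 1, 2}
A[(a & q) U q]: least fixpoint, start Z0 = Sat(q) = {0, 1, 2, 4}, add states in Sat(a & q) with every successor in Z. Already a fixed point.
Sat(A[(a & q) U q]) = {0, 1, 2, 4}
EG A[(a & q) U q]: greatest fixpoint, start Z0 = {0, 1, 2, 4}, keep only states in Sat with some successor in Z. Z1 = {0, 1, 2}; fixed.
Sat(EG A[(a & q) U q]) = {0, 1, 2}
|Sat(EG A[(a & q) U q])| = |{0, 1, 2}| = 3.

3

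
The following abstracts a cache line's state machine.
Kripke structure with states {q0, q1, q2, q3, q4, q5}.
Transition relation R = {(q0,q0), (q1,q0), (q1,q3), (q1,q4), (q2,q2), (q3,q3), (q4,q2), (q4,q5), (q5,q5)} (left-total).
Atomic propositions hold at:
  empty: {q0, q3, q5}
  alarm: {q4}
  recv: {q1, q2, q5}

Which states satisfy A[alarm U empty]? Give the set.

A[alarm U empty]: least fixpoint, start Z0 = Sat(empty) = {q0, q3, q5}, add states in Sat(alarm) with every successor in Z. Already a fixed point.
Sat(A[alarm U empty]) = {q0, q3, q5}

{q0, q3, q5}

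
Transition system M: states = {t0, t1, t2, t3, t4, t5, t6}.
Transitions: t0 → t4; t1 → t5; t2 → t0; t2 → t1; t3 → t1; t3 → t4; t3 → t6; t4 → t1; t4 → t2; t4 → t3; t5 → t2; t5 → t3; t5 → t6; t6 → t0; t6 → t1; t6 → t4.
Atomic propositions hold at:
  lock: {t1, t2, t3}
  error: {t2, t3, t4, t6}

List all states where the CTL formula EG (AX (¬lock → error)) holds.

Sat(¬lock) = {t0, t4, t5, t6}
Sat(¬lock → error) = {t1, t2, t3, t4, t6}
Sat(AX (¬lock → error)) = {s : every successor in {t1, t2, t3, t4, t6}} = {t0, t3, t4, t5}
EG (AX (¬lock → error)): greatest fixpoint, start Z0 = {t0, t3, t4, t5}, keep only states in Sat with some successor in Z. Already a fixed point.
Sat(EG (AX (¬lock → error))) = {t0, t3, t4, t5}

{t0, t3, t4, t5}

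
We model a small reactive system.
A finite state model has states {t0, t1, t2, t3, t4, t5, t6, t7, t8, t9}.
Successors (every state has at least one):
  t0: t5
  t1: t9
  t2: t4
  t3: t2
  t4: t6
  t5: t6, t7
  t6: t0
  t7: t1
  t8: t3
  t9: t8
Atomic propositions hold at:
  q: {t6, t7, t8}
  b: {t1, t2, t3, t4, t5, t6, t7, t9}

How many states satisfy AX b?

8

Sat(AX b) = {s : every successor in {t1, t2, t3, t4, t5, t6, t7, t9}} = {t0, t1, t2, t3, t4, t5, t7, t8}
|Sat(AX b)| = |{t0, t1, t2, t3, t4, t5, t7, t8}| = 8.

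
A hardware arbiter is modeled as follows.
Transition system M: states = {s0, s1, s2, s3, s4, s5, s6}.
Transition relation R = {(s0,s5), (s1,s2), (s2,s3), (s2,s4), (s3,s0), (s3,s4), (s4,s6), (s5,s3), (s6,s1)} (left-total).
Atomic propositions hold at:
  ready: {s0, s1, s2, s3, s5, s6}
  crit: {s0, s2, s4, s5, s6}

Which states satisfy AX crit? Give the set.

{s0, s1, s3, s4}

Sat(AX crit) = {s : every successor in {s0, s2, s4, s5, s6}} = {s0, s1, s3, s4}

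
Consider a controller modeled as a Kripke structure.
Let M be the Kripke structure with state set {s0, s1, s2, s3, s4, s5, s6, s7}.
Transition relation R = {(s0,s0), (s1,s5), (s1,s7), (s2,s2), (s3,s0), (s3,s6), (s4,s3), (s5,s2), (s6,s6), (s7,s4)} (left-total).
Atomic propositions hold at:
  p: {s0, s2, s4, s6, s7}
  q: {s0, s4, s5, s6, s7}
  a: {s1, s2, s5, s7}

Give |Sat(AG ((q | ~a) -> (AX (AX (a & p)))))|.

Sat(~a) = {s0, s3, s4, s6}
Sat(q | ~a) = {s0, s3, s4, s5, s6, s7}
Sat(a & p) = {s2, s7}
Sat(AX (a & p)) = {s : every successor in {s2, s7}} = {s2, s5}
Sat(AX (AX (a & p))) = {s : every successor in {s2, s5}} = {s2, s5}
Sat((q | ~a) -> (AX (AX (a & p)))) = {s1, s2, s5}
AG ((q | ~a) -> (AX (AX (a & p)))): greatest fixpoint, start Z0 = {s1, s2, s5}, keep only states in Sat with every successor in Z. Z1 = {s2, s5}; fixed.
Sat(AG ((q | ~a) -> (AX (AX (a & p))))) = {s2, s5}
|Sat(AG ((q | ~a) -> (AX (AX (a & p)))))| = |{s2, s5}| = 2.

2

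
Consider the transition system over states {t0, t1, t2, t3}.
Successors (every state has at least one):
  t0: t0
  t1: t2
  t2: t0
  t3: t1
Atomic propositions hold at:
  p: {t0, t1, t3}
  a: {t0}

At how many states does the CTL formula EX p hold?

3

Sat(EX p) = {s : some successor in {t0, t1, t3}} = {t0, t2, t3}
|Sat(EX p)| = |{t0, t2, t3}| = 3.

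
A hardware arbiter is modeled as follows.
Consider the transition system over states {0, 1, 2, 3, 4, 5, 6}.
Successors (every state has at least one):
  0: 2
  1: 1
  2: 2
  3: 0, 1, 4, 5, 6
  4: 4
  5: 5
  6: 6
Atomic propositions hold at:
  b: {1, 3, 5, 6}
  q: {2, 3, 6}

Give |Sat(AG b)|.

3

AG b: greatest fixpoint, start Z0 = {1, 3, 5, 6}, keep only states in Sat with every successor in Z. Z1 = {1, 5, 6}; fixed.
Sat(AG b) = {1, 5, 6}
|Sat(AG b)| = |{1, 5, 6}| = 3.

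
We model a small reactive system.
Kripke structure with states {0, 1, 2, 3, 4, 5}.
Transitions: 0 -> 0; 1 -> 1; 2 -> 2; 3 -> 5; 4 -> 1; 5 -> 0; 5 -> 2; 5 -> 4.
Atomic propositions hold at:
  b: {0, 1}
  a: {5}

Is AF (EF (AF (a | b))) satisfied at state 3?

Sat(a | b) = {0, 1, 5}
AF (a | b): least fixpoint, start Z0 = {0, 1, 5}, add states with every successor in Z. Z1 = {0, 1, 3, 4, 5}; fixed.
Sat(AF (a | b)) = {0, 1, 3, 4, 5}
EF (AF (a | b)): least fixpoint, start Z0 = {0, 1, 3, 4, 5}, add states with some successor in Z. Already a fixed point.
Sat(EF (AF (a | b))) = {0, 1, 3, 4, 5}
AF (EF (AF (a | b))): least fixpoint, start Z0 = {0, 1, 3, 4, 5}, add states with every successor in Z. Already a fixed point.
Sat(AF (EF (AF (a | b)))) = {0, 1, 3, 4, 5}
3 ∈ Sat(AF (EF (AF (a | b)))) = {0, 1, 3, 4, 5}, so the formula holds at 3.

Yes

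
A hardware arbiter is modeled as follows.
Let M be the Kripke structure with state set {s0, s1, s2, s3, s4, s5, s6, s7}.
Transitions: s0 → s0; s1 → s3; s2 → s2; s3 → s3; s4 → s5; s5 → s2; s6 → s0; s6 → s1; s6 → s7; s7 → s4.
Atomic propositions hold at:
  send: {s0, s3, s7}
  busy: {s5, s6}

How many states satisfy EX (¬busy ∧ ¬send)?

4

Sat(¬busy) = {s0, s1, s2, s3, s4, s7}
Sat(¬send) = {s1, s2, s4, s5, s6}
Sat(¬busy ∧ ¬send) = {s1, s2, s4}
Sat(EX (¬busy ∧ ¬send)) = {s : some successor in {s1, s2, s4}} = {s2, s5, s6, s7}
|Sat(EX (¬busy ∧ ¬send))| = |{s2, s5, s6, s7}| = 4.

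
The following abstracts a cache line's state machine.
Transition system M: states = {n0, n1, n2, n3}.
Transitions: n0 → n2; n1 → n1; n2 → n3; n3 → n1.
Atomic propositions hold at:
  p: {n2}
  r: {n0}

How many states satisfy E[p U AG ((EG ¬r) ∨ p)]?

3

Sat(¬r) = {n1, n2, n3}
EG ¬r: greatest fixpoint, start Z0 = {n1, n2, n3}, keep only states in Sat with some successor in Z. Already a fixed point.
Sat(EG ¬r) = {n1, n2, n3}
Sat((EG ¬r) ∨ p) = {n1, n2, n3}
AG ((EG ¬r) ∨ p): greatest fixpoint, start Z0 = {n1, n2, n3}, keep only states in Sat with every successor in Z. Already a fixed point.
Sat(AG ((EG ¬r) ∨ p)) = {n1, n2, n3}
E[p U AG ((EG ¬r) ∨ p)]: least fixpoint, start Z0 = Sat(AG ((EG ¬r) ∨ p)) = {n1, n2, n3}, add states in Sat(p) with some successor in Z. Already a fixed point.
Sat(E[p U AG ((EG ¬r) ∨ p)]) = {n1, n2, n3}
|Sat(E[p U AG ((EG ¬r) ∨ p)])| = |{n1, n2, n3}| = 3.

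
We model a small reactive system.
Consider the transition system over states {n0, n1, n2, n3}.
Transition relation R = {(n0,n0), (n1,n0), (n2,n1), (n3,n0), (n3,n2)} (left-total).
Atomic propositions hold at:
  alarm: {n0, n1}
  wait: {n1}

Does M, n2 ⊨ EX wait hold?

Yes

Sat(EX wait) = {s : some successor in {n1}} = {n2}
n2 ∈ Sat(EX wait) = {n2}, so the formula holds at n2.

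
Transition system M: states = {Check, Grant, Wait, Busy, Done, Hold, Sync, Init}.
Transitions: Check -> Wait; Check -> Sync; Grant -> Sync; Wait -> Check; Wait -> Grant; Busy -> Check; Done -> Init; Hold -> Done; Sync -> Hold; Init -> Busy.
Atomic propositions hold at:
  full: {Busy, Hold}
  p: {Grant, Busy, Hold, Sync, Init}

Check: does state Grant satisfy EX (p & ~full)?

Yes

Sat(~full) = {Check, Grant, Wait, Done, Sync, Init}
Sat(p & ~full) = {Grant, Sync, Init}
Sat(EX (p & ~full)) = {s : some successor in {Grant, Sync, Init}} = {Check, Grant, Wait, Done}
Grant ∈ Sat(EX (p & ~full)) = {Check, Grant, Wait, Done}, so the formula holds at Grant.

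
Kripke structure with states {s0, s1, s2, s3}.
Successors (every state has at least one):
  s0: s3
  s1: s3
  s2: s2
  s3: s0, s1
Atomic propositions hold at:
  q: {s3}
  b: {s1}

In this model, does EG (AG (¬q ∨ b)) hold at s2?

Yes

Sat(¬q) = {s0, s1, s2}
Sat(¬q ∨ b) = {s0, s1, s2}
AG (¬q ∨ b): greatest fixpoint, start Z0 = {s0, s1, s2}, keep only states in Sat with every successor in Z. Z1 = {s2}; fixed.
Sat(AG (¬q ∨ b)) = {s2}
EG (AG (¬q ∨ b)): greatest fixpoint, start Z0 = {s2}, keep only states in Sat with some successor in Z. Already a fixed point.
Sat(EG (AG (¬q ∨ b))) = {s2}
s2 ∈ Sat(EG (AG (¬q ∨ b))) = {s2}, so the formula holds at s2.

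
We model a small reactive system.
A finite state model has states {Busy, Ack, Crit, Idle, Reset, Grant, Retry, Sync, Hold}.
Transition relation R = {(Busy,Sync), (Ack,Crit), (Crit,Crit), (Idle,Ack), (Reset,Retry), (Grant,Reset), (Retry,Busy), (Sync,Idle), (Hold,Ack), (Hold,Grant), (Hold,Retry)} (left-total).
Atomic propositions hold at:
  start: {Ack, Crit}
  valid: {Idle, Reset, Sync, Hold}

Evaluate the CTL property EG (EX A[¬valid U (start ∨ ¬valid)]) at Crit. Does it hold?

Yes

Sat(¬valid) = {Busy, Ack, Crit, Grant, Retry}
Sat(start ∨ ¬valid) = {Busy, Ack, Crit, Grant, Retry}
A[¬valid U (start ∨ ¬valid)]: least fixpoint, start Z0 = Sat((start ∨ ¬valid)) = {Busy, Ack, Crit, Grant, Retry}, add states in Sat(¬valid) with every successor in Z. Already a fixed point.
Sat(A[¬valid U (start ∨ ¬valid)]) = {Busy, Ack, Crit, Grant, Retry}
Sat(EX A[¬valid U (start ∨ ¬valid)]) = {s : some successor in {Busy, Ack, Crit, Grant, Retry}} = {Ack, Crit, Idle, Reset, Retry, Hold}
EG (EX A[¬valid U (start ∨ ¬valid)]): greatest fixpoint, start Z0 = {Ack, Crit, Idle, Reset, Retry, Hold}, keep only states in Sat with some successor in Z. Z1 = {Ack, Crit, Idle, Reset, Hold}; Z2 = {Ack, Crit, Idle, Hold}; fixed.
Sat(EG (EX A[¬valid U (start ∨ ¬valid)])) = {Ack, Crit, Idle, Hold}
Crit ∈ Sat(EG (EX A[¬valid U (start ∨ ¬valid)])) = {Ack, Crit, Idle, Hold}, so the formula holds at Crit.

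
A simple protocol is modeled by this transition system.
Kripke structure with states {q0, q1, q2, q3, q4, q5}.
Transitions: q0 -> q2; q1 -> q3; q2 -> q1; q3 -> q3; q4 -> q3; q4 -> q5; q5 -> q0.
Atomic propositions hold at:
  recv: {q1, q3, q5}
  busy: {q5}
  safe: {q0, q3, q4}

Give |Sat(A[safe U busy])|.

A[safe U busy]: least fixpoint, start Z0 = Sat(busy) = {q5}, add states in Sat(safe) with every successor in Z. Already a fixed point.
Sat(A[safe U busy]) = {q5}
|Sat(A[safe U busy])| = |{q5}| = 1.

1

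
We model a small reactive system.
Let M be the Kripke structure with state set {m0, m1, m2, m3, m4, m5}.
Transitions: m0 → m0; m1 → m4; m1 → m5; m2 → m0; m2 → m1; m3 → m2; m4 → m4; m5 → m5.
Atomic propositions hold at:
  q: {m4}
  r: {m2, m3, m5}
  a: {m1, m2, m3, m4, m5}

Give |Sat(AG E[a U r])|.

1

E[a U r]: least fixpoint, start Z0 = Sat(r) = {m2, m3, m5}, add states in Sat(a) with some successor in Z. Z1 = {m1, m2, m3, m5}; fixed.
Sat(E[a U r]) = {m1, m2, m3, m5}
AG E[a U r]: greatest fixpoint, start Z0 = {m1, m2, m3, m5}, keep only states in Sat with every successor in Z. Z1 = {m3, m5}; Z2 = {m5}; fixed.
Sat(AG E[a U r]) = {m5}
|Sat(AG E[a U r])| = |{m5}| = 1.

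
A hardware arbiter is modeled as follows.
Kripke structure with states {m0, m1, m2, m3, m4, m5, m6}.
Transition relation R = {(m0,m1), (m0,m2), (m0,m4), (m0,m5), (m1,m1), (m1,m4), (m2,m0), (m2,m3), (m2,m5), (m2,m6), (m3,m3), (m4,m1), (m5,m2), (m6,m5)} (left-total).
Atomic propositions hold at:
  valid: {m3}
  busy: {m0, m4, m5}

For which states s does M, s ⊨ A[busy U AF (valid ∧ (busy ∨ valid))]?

Sat(busy ∨ valid) = {m0, m3, m4, m5}
Sat(valid ∧ (busy ∨ valid)) = {m3}
AF (valid ∧ (busy ∨ valid)): least fixpoint, start Z0 = {m3}, add states with every successor in Z. Already a fixed point.
Sat(AF (valid ∧ (busy ∨ valid))) = {m3}
A[busy U AF (valid ∧ (busy ∨ valid))]: least fixpoint, start Z0 = Sat(AF (valid ∧ (busy ∨ valid))) = {m3}, add states in Sat(busy) with every successor in Z. Already a fixed point.
Sat(A[busy U AF (valid ∧ (busy ∨ valid))]) = {m3}

{m3}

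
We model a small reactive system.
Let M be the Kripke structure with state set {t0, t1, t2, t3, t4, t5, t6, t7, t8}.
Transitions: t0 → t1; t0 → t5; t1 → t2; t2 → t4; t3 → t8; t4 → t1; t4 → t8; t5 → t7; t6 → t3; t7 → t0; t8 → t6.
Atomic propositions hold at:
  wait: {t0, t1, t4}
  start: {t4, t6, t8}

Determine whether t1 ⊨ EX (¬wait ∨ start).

Yes

Sat(¬wait) = {t2, t3, t5, t6, t7, t8}
Sat(¬wait ∨ start) = {t2, t3, t4, t5, t6, t7, t8}
Sat(EX (¬wait ∨ start)) = {s : some successor in {t2, t3, t4, t5, t6, t7, t8}} = {t0, t1, t2, t3, t4, t5, t6, t8}
t1 ∈ Sat(EX (¬wait ∨ start)) = {t0, t1, t2, t3, t4, t5, t6, t8}, so the formula holds at t1.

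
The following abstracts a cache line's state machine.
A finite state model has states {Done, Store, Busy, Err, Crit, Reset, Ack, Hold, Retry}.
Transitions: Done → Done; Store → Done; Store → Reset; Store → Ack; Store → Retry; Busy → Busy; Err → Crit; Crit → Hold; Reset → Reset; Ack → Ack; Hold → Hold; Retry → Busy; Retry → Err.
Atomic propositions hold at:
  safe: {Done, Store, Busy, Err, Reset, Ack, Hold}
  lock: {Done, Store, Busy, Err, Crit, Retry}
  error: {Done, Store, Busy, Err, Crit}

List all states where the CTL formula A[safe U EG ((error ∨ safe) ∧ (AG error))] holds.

{Done, Busy}

Sat(error ∨ safe) = {Done, Store, Busy, Err, Crit, Reset, Ack, Hold}
AG error: greatest fixpoint, start Z0 = {Done, Store, Busy, Err, Crit}, keep only states in Sat with every successor in Z. Z1 = {Done, Busy, Err}; Z2 = {Done, Busy}; fixed.
Sat(AG error) = {Done, Busy}
Sat((error ∨ safe) ∧ (AG error)) = {Done, Busy}
EG ((error ∨ safe) ∧ (AG error)): greatest fixpoint, start Z0 = {Done, Busy}, keep only states in Sat with some successor in Z. Already a fixed point.
Sat(EG ((error ∨ safe) ∧ (AG error))) = {Done, Busy}
A[safe U EG ((error ∨ safe) ∧ (AG error))]: least fixpoint, start Z0 = Sat(EG ((error ∨ safe) ∧ (AG error))) = {Done, Busy}, add states in Sat(safe) with every successor in Z. Already a fixed point.
Sat(A[safe U EG ((error ∨ safe) ∧ (AG error))]) = {Done, Busy}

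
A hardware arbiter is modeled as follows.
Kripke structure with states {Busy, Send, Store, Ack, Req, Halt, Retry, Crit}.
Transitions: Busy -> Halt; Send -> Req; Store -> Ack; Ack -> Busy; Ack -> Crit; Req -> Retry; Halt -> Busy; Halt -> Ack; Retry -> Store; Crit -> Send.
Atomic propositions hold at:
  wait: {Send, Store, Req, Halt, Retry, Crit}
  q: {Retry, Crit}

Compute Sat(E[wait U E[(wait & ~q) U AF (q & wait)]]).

Sat(~q) = {Busy, Send, Store, Ack, Req, Halt}
Sat(wait & ~q) = {Send, Store, Req, Halt}
Sat(q & wait) = {Retry, Crit}
AF (q & wait): least fixpoint, start Z0 = {Retry, Crit}, add states with every successor in Z. Z1 = {Req, Retry, Crit}; Z2 = {Send, Req, Retry, Crit}; fixed.
Sat(AF (q & wait)) = {Send, Req, Retry, Crit}
E[(wait & ~q) U AF (q & wait)]: least fixpoint, start Z0 = Sat(AF (q & wait)) = {Send, Req, Retry, Crit}, add states in Sat(wait & ~q) with some successor in Z. Already a fixed point.
Sat(E[(wait & ~q) U AF (q & wait)]) = {Send, Req, Retry, Crit}
E[wait U E[(wait & ~q) U AF (q & wait)]]: least fixpoint, start Z0 = Sat(E[(wait & ~q) U AF (q & wait)]) = {Send, Req, Retry, Crit}, add states in Sat(wait) with some successor in Z. Already a fixed point.
Sat(E[wait U E[(wait & ~q) U AF (q & wait)]]) = {Send, Req, Retry, Crit}

{Send, Req, Retry, Crit}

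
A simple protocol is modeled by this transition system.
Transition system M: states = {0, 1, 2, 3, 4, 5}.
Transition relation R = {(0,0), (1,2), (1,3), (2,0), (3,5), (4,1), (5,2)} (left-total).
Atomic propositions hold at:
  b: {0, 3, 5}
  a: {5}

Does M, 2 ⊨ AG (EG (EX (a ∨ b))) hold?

Yes

Sat(a ∨ b) = {0, 3, 5}
Sat(EX (a ∨ b)) = {s : some successor in {0, 3, 5}} = {0, 1, 2, 3}
EG (EX (a ∨ b)): greatest fixpoint, start Z0 = {0, 1, 2, 3}, keep only states in Sat with some successor in Z. Z1 = {0, 1, 2}; fixed.
Sat(EG (EX (a ∨ b))) = {0, 1, 2}
AG (EG (EX (a ∨ b))): greatest fixpoint, start Z0 = {0, 1, 2}, keep only states in Sat with every successor in Z. Z1 = {0, 2}; fixed.
Sat(AG (EG (EX (a ∨ b)))) = {0, 2}
2 ∈ Sat(AG (EG (EX (a ∨ b)))) = {0, 2}, so the formula holds at 2.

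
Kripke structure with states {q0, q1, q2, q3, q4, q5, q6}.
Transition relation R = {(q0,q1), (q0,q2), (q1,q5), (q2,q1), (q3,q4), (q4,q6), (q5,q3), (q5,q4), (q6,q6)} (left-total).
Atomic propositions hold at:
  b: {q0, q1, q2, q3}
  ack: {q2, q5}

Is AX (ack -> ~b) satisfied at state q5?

Yes

Sat(~b) = {q4, q5, q6}
Sat(ack -> ~b) = {q0, q1, q3, q4, q5, q6}
Sat(AX (ack -> ~b)) = {s : every successor in {q0, q1, q3, q4, q5, q6}} = {q1, q2, q3, q4, q5, q6}
q5 ∈ Sat(AX (ack -> ~b)) = {q1, q2, q3, q4, q5, q6}, so the formula holds at q5.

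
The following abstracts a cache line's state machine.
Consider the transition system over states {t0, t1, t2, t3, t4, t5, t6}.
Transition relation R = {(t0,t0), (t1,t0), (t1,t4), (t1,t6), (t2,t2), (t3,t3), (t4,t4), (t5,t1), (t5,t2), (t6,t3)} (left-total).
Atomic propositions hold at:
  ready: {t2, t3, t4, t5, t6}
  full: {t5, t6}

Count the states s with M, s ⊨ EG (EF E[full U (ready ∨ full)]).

Sat(ready ∨ full) = {t2, t3, t4, t5, t6}
E[full U (ready ∨ full)]: least fixpoint, start Z0 = Sat((ready ∨ full)) = {t2, t3, t4, t5, t6}, add states in Sat(full) with some successor in Z. Already a fixed point.
Sat(E[full U (ready ∨ full)]) = {t2, t3, t4, t5, t6}
EF E[full U (ready ∨ full)]: least fixpoint, start Z0 = {t2, t3, t4, t5, t6}, add states with some successor in Z. Z1 = {t1, t2, t3, t4, t5, t6}; fixed.
Sat(EF E[full U (ready ∨ full)]) = {t1, t2, t3, t4, t5, t6}
EG (EF E[full U (ready ∨ full)]): greatest fixpoint, start Z0 = {t1, t2, t3, t4, t5, t6}, keep only states in Sat with some successor in Z. Already a fixed point.
Sat(EG (EF E[full U (ready ∨ full)])) = {t1, t2, t3, t4, t5, t6}
|Sat(EG (EF E[full U (ready ∨ full)]))| = |{t1, t2, t3, t4, t5, t6}| = 6.

6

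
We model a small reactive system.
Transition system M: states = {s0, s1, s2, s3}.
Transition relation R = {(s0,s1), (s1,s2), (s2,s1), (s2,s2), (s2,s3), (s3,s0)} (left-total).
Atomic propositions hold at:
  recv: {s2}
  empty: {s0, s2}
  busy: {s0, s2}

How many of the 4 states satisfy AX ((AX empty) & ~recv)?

Sat(AX empty) = {s : every successor in {s0, s2}} = {s1, s3}
Sat(~recv) = {s0, s1, s3}
Sat((AX empty) & ~recv) = {s1, s3}
Sat(AX ((AX empty) & ~recv)) = {s : every successor in {s1, s3}} = {s0}
|Sat(AX ((AX empty) & ~recv))| = |{s0}| = 1.

1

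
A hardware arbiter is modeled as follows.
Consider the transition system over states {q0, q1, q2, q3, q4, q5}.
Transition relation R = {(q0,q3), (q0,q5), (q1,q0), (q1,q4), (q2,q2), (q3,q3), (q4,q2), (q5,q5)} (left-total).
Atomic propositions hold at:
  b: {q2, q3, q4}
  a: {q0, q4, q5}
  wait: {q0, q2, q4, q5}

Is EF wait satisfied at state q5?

Yes

EF wait: least fixpoint, start Z0 = {q0, q2, q4, q5}, add states with some successor in Z. Z1 = {q0, q1, q2, q4, q5}; fixed.
Sat(EF wait) = {q0, q1, q2, q4, q5}
q5 ∈ Sat(EF wait) = {q0, q1, q2, q4, q5}, so the formula holds at q5.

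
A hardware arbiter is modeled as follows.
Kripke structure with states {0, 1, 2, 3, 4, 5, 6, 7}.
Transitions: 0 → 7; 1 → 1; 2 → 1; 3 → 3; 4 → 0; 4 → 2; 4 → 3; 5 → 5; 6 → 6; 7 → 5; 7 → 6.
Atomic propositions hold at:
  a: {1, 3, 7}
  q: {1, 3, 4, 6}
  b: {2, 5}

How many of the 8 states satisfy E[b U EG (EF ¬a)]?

5

Sat(¬a) = {0, 2, 4, 5, 6}
EF ¬a: least fixpoint, start Z0 = {0, 2, 4, 5, 6}, add states with some successor in Z. Z1 = {0, 2, 4, 5, 6, 7}; fixed.
Sat(EF ¬a) = {0, 2, 4, 5, 6, 7}
EG (EF ¬a): greatest fixpoint, start Z0 = {0, 2, 4, 5, 6, 7}, keep only states in Sat with some successor in Z. Z1 = {0, 4, 5, 6, 7}; fixed.
Sat(EG (EF ¬a)) = {0, 4, 5, 6, 7}
E[b U EG (EF ¬a)]: least fixpoint, start Z0 = Sat(EG (EF ¬a)) = {0, 4, 5, 6, 7}, add states in Sat(b) with some successor in Z. Already a fixed point.
Sat(E[b U EG (EF ¬a)]) = {0, 4, 5, 6, 7}
|Sat(E[b U EG (EF ¬a)])| = |{0, 4, 5, 6, 7}| = 5.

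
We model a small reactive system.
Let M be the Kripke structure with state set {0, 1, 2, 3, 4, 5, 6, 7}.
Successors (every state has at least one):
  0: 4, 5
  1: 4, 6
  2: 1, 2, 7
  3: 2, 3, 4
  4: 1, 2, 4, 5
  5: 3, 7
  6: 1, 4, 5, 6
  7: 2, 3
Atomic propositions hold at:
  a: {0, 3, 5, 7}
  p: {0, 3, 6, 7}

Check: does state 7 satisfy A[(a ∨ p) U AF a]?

Yes

Sat(a ∨ p) = {0, 3, 5, 6, 7}
AF a: least fixpoint, start Z0 = {0, 3, 5, 7}, add states with every successor in Z. Already a fixed point.
Sat(AF a) = {0, 3, 5, 7}
A[(a ∨ p) U AF a]: least fixpoint, start Z0 = Sat(AF a) = {0, 3, 5, 7}, add states in Sat(a ∨ p) with every successor in Z. Already a fixed point.
Sat(A[(a ∨ p) U AF a]) = {0, 3, 5, 7}
7 ∈ Sat(A[(a ∨ p) U AF a]) = {0, 3, 5, 7}, so the formula holds at 7.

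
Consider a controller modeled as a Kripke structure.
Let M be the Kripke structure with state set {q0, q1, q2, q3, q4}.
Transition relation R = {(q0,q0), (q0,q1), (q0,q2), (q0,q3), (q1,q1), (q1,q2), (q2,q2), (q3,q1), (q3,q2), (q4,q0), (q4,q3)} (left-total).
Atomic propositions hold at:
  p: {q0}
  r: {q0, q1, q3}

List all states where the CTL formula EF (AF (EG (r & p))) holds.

Sat(r & p) = {q0}
EG (r & p): greatest fixpoint, start Z0 = {q0}, keep only states in Sat with some successor in Z. Already a fixed point.
Sat(EG (r & p)) = {q0}
AF (EG (r & p)): least fixpoint, start Z0 = {q0}, add states with every successor in Z. Already a fixed point.
Sat(AF (EG (r & p))) = {q0}
EF (AF (EG (r & p))): least fixpoint, start Z0 = {q0}, add states with some successor in Z. Z1 = {q0, q4}; fixed.
Sat(EF (AF (EG (r & p)))) = {q0, q4}

{q0, q4}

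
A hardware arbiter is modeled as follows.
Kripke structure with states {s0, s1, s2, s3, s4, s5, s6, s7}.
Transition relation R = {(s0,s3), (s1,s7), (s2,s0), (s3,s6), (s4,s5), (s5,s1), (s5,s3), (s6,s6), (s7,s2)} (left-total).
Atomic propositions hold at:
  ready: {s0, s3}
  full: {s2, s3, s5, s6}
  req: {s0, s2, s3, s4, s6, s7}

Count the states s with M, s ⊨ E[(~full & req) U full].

7

Sat(~full) = {s0, s1, s4, s7}
Sat(~full & req) = {s0, s4, s7}
E[(~full & req) U full]: least fixpoint, start Z0 = Sat(full) = {s2, s3, s5, s6}, add states in Sat(~full & req) with some successor in Z. Z1 = {s0, s2, s3, s4, s5, s6, s7}; fixed.
Sat(E[(~full & req) U full]) = {s0, s2, s3, s4, s5, s6, s7}
|Sat(E[(~full & req) U full])| = |{s0, s2, s3, s4, s5, s6, s7}| = 7.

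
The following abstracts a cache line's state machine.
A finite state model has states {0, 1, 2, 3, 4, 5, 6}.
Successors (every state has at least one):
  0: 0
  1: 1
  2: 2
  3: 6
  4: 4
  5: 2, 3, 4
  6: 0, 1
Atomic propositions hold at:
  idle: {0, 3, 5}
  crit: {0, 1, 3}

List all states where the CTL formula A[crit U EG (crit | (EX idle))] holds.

{0, 1, 3, 5, 6}

Sat(EX idle) = {s : some successor in {0, 3, 5}} = {0, 5, 6}
Sat(crit | (EX idle)) = {0, 1, 3, 5, 6}
EG (crit | (EX idle)): greatest fixpoint, start Z0 = {0, 1, 3, 5, 6}, keep only states in Sat with some successor in Z. Already a fixed point.
Sat(EG (crit | (EX idle))) = {0, 1, 3, 5, 6}
A[crit U EG (crit | (EX idle))]: least fixpoint, start Z0 = Sat(EG (crit | (EX idle))) = {0, 1, 3, 5, 6}, add states in Sat(crit) with every successor in Z. Already a fixed point.
Sat(A[crit U EG (crit | (EX idle))]) = {0, 1, 3, 5, 6}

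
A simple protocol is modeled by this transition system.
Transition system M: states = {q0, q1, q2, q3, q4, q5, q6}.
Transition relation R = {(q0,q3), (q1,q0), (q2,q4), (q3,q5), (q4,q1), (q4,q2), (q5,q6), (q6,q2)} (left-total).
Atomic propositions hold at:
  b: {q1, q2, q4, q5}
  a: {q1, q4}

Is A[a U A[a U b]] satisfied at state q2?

A[a U b]: least fixpoint, start Z0 = Sat(b) = {q1, q2, q4, q5}, add states in Sat(a) with every successor in Z. Already a fixed point.
Sat(A[a U b]) = {q1, q2, q4, q5}
A[a U A[a U b]]: least fixpoint, start Z0 = Sat(A[a U b]) = {q1, q2, q4, q5}, add states in Sat(a) with every successor in Z. Already a fixed point.
Sat(A[a U A[a U b]]) = {q1, q2, q4, q5}
q2 ∈ Sat(A[a U A[a U b]]) = {q1, q2, q4, q5}, so the formula holds at q2.

Yes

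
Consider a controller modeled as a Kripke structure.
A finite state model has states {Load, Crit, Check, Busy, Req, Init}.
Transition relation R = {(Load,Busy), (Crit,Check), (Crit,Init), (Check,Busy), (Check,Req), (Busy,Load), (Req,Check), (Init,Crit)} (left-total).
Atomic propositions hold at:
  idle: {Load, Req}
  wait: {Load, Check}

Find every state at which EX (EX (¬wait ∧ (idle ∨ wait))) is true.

Sat(¬wait) = {Crit, Busy, Req, Init}
Sat(idle ∨ wait) = {Load, Check, Req}
Sat(¬wait ∧ (idle ∨ wait)) = {Req}
Sat(EX (¬wait ∧ (idle ∨ wait))) = {s : some successor in {Req}} = {Check}
Sat(EX (EX (¬wait ∧ (idle ∨ wait)))) = {s : some successor in {Check}} = {Crit, Req}

{Crit, Req}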